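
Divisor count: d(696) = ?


696 = 2^3 × 3^1 × 29^1
d(696) = (3+1) × (1+1) × (1+1) = 16

16 divisors


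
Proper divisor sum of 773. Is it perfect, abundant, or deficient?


Proper divisors: 1
Sum = 1 = 1
1 < 773 → deficient

s(773) = 1 (deficient)


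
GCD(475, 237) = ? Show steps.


475 = 2 * 237 + 1
237 = 237 * 1 + 0
GCD = 1


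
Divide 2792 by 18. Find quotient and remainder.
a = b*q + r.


2792 = 18 * 155 + 2
Check: 2790 + 2 = 2792

q = 155, r = 2


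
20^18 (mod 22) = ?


20^1 mod 22 = 20
20^2 mod 22 = 4
20^3 mod 22 = 14
20^4 mod 22 = 16
20^5 mod 22 = 12
20^6 mod 22 = 20
20^7 mod 22 = 4
20^8 mod 22 = 14
20^9 mod 22 = 16
20^10 mod 22 = 12
20^11 mod 22 = 20
20^12 mod 22 = 4
20^13 mod 22 = 14
20^14 mod 22 = 16
20^15 mod 22 = 12
20^16 mod 22 = 20
20^17 mod 22 = 4
20^18 mod 22 = 14


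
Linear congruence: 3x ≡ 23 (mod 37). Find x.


GCD(3, 37) = 1, unique solution
a^(-1) mod 37 = 25
x = 25 * 23 mod 37 = 20

x ≡ 20 (mod 37)


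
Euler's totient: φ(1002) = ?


1002 = 2 × 3 × 167
Prime factors: 2, 3, 167
φ(1002) = 1002 × (1-1/2) × (1-1/3) × (1-1/167)
= 1002 × 1/2 × 2/3 × 166/167 = 332

φ(1002) = 332


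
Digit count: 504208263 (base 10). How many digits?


504208263 has 9 digits in base 10
floor(log10(504208263)) + 1 = floor(8.7026) + 1 = 9

9 digits (base 10)


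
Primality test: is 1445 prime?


1445 / 5 = 289 (exact division)
1445 is NOT prime.

No, 1445 is not prime


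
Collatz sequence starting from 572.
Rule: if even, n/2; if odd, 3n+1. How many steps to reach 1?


572 → 286 → 143 → 430 → 215 → 646 → 323 → 970 → 485 → 1456 → 728 → 364 → 182 → 91 → 274 → 137 → 412 → 206 → 103 → 310 → 155 → 466 → 233 → 700 → 350 → 175 → 526 → 263 → 790 → 395 → 1186 → 593 → 1780 → 890 → 445 → 1336 → 668 → 334 → 167 → 502 → 251 → 754 → 377 → 1132 → 566 → 283 → 850 → 425 → 1276 → 638 → 319 → 958 → 479 → 1438 → 719 → 2158 → 1079 → 3238 → 1619 → 4858 → 2429 → 7288 → 3644 → 1822 → 911 → 2734 → 1367 → 4102 → 2051 → 6154 → 3077 → 9232 → 4616 → 2308 → 1154 → 577 → 1732 → 866 → 433 → 1300 → 650 → 325 → 976 → 488 → 244 → 122 → 61 → 184 → 92 → 46 → 23 → 70 → 35 → 106 → 53 → 160 → 80 → 40 → 20 → 10 → 5 → 16 → 8 → 4 → 2 → 1
Total steps = 105

105 steps


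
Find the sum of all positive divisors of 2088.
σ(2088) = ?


Divisors of 2088: 1, 2, 3, 4, 6, 8, 9, 12, 18, 24, 29, 36, 58, 72, 87, 116, 174, 232, 261, 348, 522, 696, 1044, 2088
Sum = 1 + 2 + 3 + 4 + 6 + 8 + 9 + 12 + 18 + 24 + 29 + 36 + 58 + 72 + 87 + 116 + 174 + 232 + 261 + 348 + 522 + 696 + 1044 + 2088 = 5850

σ(2088) = 5850


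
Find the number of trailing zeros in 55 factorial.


floor(55/5) = 11
floor(55/25) = 2
Total = 13

13 trailing zeros


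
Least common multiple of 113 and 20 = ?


GCD(113, 20) = 1
LCM = 113*20/1 = 2260/1 = 2260

LCM = 2260


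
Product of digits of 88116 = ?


8 × 8 × 1 × 1 × 6 = 384


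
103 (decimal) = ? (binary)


103 (base 10) = 103 (decimal)
103 (decimal) = 1100111 (base 2)


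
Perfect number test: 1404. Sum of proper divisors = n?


Proper divisors of 1404: 1, 2, 3, 4, 6, 9, 12, 13, 18, 26, 27, 36, 39, 52, 54, 78, 108, 117, 156, 234, 351, 468, 702
Sum = 1 + 2 + 3 + 4 + 6 + 9 + 12 + 13 + 18 + 26 + 27 + 36 + 39 + 52 + 54 + 78 + 108 + 117 + 156 + 234 + 351 + 468 + 702 = 2516

No, 1404 is not perfect (2516 ≠ 1404)


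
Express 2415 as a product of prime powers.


2415 / 3 = 805
805 / 5 = 161
161 / 7 = 23
23 / 23 = 1
2415 = 3 × 5 × 7 × 23


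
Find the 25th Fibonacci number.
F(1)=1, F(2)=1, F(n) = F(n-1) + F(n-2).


Sequence: 1, 1, 2, 3, 5, 8, 13, 21, 34, 55, 89, 144, 233, 377, 610, 987, 1597, 2584, 4181, 6765, 10946, 17711, 28657, 46368, 75025
F(25) = 75025


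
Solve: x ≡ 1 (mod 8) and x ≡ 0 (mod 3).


M = 8*3 = 24
M1 = M/8 = 3, M2 = M/3 = 8
M1^(-1) mod 8 = 3, M2^(-1) mod 3 = 2
x = 1*3*3 + 0*8*2 = 9
9 mod 24 = 9
Check: 9 mod 8 = 1 ✓, 9 mod 3 = 0 ✓

x ≡ 9 (mod 24)


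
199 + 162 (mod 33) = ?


199 + 162 = 361
361 mod 33 = 31


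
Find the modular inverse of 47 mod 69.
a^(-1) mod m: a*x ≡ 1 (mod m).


Use the extended Euclidean algorithm on (69, 47); each row r = 69*s + 47*t:
r=69, s=1, t=0
r=47, s=0, t=1
q=1: r=22, s=1, t=-1   [69*(1) + 47*(-1) = 22]
q=2: r=3, s=-2, t=3   [69*(-2) + 47*(3) = 3]
q=7: r=1, s=15, t=-22   [69*(15) + 47*(-22) = 1]
q=3: r=0, s=-47, t=69   [69*(-47) + 47*(69) = 0]
GCD = 1 with t = -22, so 47*(-22) ≡ 1 (mod 69)
Inverse = -22 mod 69 = 47
Check: 47 * 47 = 2209 ≡ 1 (mod 69)

47^(-1) ≡ 47 (mod 69)


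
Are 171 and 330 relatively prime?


Euclidean algorithm:
330 = 1 * 171 + 159
171 = 1 * 159 + 12
159 = 13 * 12 + 3
12 = 4 * 3 + 0
GCD(171, 330) = 3

No, not coprime (GCD = 3)


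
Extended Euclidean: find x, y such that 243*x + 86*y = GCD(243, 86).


Tabular extended Euclidean (each row: r = 243*s + 86*t):
r=243, s=1, t=0
r=86, s=0, t=1
q=2: r=71, s=1, t=-2   [243*(1) + 86*(-2) = 71]
q=1: r=15, s=-1, t=3   [243*(-1) + 86*(3) = 15]
q=4: r=11, s=5, t=-14   [243*(5) + 86*(-14) = 11]
q=1: r=4, s=-6, t=17   [243*(-6) + 86*(17) = 4]
q=2: r=3, s=17, t=-48   [243*(17) + 86*(-48) = 3]
q=1: r=1, s=-23, t=65   [243*(-23) + 86*(65) = 1]
q=3: r=0, s=86, t=-243   [243*(86) + 86*(-243) = 0]
GCD = 1; from the row with r=1: x=-23, y=65
Check: 243*(-23) + 86*(65) = -5589 + 5590 = 1

GCD = 1, x = -23, y = 65


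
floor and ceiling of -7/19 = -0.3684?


-7/19 = -0.3684
floor = -1
ceil = 0

floor = -1, ceil = 0


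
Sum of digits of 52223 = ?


5 + 2 + 2 + 2 + 3 = 14


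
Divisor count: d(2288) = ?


2288 = 2^4 × 11^1 × 13^1
d(2288) = (4+1) × (1+1) × (1+1) = 20

20 divisors


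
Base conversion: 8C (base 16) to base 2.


8C (base 16) = 140 (decimal)
140 (decimal) = 10001100 (base 2)


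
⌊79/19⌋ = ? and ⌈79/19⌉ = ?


79/19 = 4.1579
floor = 4
ceil = 5

floor = 4, ceil = 5


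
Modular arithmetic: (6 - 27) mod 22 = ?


6 - 27 = -21
-21 mod 22 = 1


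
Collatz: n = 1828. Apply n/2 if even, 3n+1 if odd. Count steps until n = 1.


1828 → 914 → 457 → 1372 → 686 → 343 → 1030 → 515 → 1546 → 773 → 2320 → 1160 → 580 → 290 → 145 → 436 → 218 → 109 → 328 → 164 → 82 → 41 → 124 → 62 → 31 → 94 → 47 → 142 → 71 → 214 → 107 → 322 → 161 → 484 → 242 → 121 → 364 → 182 → 91 → 274 → 137 → 412 → 206 → 103 → 310 → 155 → 466 → 233 → 700 → 350 → 175 → 526 → 263 → 790 → 395 → 1186 → 593 → 1780 → 890 → 445 → 1336 → 668 → 334 → 167 → 502 → 251 → 754 → 377 → 1132 → 566 → 283 → 850 → 425 → 1276 → 638 → 319 → 958 → 479 → 1438 → 719 → 2158 → 1079 → 3238 → 1619 → 4858 → 2429 → 7288 → 3644 → 1822 → 911 → 2734 → 1367 → 4102 → 2051 → 6154 → 3077 → 9232 → 4616 → 2308 → 1154 → 577 → 1732 → 866 → 433 → 1300 → 650 → 325 → 976 → 488 → 244 → 122 → 61 → 184 → 92 → 46 → 23 → 70 → 35 → 106 → 53 → 160 → 80 → 40 → 20 → 10 → 5 → 16 → 8 → 4 → 2 → 1
Total steps = 130

130 steps


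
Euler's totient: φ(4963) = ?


4963 = 7 × 709
Prime factors: 7, 709
φ(4963) = 4963 × (1-1/7) × (1-1/709)
= 4963 × 6/7 × 708/709 = 4248

φ(4963) = 4248


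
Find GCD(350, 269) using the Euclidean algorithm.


350 = 1 * 269 + 81
269 = 3 * 81 + 26
81 = 3 * 26 + 3
26 = 8 * 3 + 2
3 = 1 * 2 + 1
2 = 2 * 1 + 0
GCD = 1


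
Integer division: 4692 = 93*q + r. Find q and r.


4692 = 93 * 50 + 42
Check: 4650 + 42 = 4692

q = 50, r = 42


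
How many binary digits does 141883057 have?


141883057 in base 2 = 1000011101001111011010110001
Number of digits = 28

28 digits (base 2)


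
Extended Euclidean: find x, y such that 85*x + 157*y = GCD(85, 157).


Tabular extended Euclidean (each row: r = 85*s + 157*t):
r=85, s=1, t=0
r=157, s=0, t=1
q=0: r=85, s=1, t=0   [85*(1) + 157*(0) = 85]
q=1: r=72, s=-1, t=1   [85*(-1) + 157*(1) = 72]
q=1: r=13, s=2, t=-1   [85*(2) + 157*(-1) = 13]
q=5: r=7, s=-11, t=6   [85*(-11) + 157*(6) = 7]
q=1: r=6, s=13, t=-7   [85*(13) + 157*(-7) = 6]
q=1: r=1, s=-24, t=13   [85*(-24) + 157*(13) = 1]
q=6: r=0, s=157, t=-85   [85*(157) + 157*(-85) = 0]
GCD = 1; from the row with r=1: x=-24, y=13
Check: 85*(-24) + 157*(13) = -2040 + 2041 = 1

GCD = 1, x = -24, y = 13


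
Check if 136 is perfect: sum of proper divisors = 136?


Proper divisors of 136: 1, 2, 4, 8, 17, 34, 68
Sum = 1 + 2 + 4 + 8 + 17 + 34 + 68 = 134

No, 136 is not perfect (134 ≠ 136)


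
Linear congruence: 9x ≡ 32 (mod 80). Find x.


GCD(9, 80) = 1, unique solution
a^(-1) mod 80 = 9
x = 9 * 32 mod 80 = 48

x ≡ 48 (mod 80)


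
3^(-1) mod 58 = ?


Use the extended Euclidean algorithm on (58, 3); each row r = 58*s + 3*t:
r=58, s=1, t=0
r=3, s=0, t=1
q=19: r=1, s=1, t=-19   [58*(1) + 3*(-19) = 1]
q=3: r=0, s=-3, t=58   [58*(-3) + 3*(58) = 0]
GCD = 1 with t = -19, so 3*(-19) ≡ 1 (mod 58)
Inverse = -19 mod 58 = 39
Check: 3 * 39 = 117 ≡ 1 (mod 58)

3^(-1) ≡ 39 (mod 58)


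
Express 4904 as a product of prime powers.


4904 / 2 = 2452
2452 / 2 = 1226
1226 / 2 = 613
613 / 613 = 1
4904 = 2^3 × 613


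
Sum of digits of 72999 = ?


7 + 2 + 9 + 9 + 9 = 36


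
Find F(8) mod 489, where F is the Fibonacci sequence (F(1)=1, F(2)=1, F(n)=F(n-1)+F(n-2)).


F(k) mod 489 for k=1..8:
1, 1, 2, 3, 5, 8, 13, 21
F(8) mod 489 = 21


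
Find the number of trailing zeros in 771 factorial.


floor(771/5) = 154
floor(771/25) = 30
floor(771/125) = 6
floor(771/625) = 1
Total = 191

191 trailing zeros


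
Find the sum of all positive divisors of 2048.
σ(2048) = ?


Divisors of 2048: 1, 2, 4, 8, 16, 32, 64, 128, 256, 512, 1024, 2048
Sum = 1 + 2 + 4 + 8 + 16 + 32 + 64 + 128 + 256 + 512 + 1024 + 2048 = 4095

σ(2048) = 4095


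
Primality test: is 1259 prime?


Check divisors up to sqrt(1259) = 35.4824
No divisors found.
1259 is prime.

Yes, 1259 is prime


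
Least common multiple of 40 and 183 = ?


GCD(40, 183) = 1
LCM = 40*183/1 = 7320/1 = 7320

LCM = 7320


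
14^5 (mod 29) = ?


14^1 mod 29 = 14
14^2 mod 29 = 22
14^3 mod 29 = 18
14^4 mod 29 = 20
14^5 mod 29 = 19


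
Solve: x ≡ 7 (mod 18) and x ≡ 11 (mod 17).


M = 18*17 = 306
M1 = M/18 = 17, M2 = M/17 = 18
M1^(-1) mod 18 = 17, M2^(-1) mod 17 = 1
x = 7*17*17 + 11*18*1 = 2221
2221 mod 306 = 79
Check: 79 mod 18 = 7 ✓, 79 mod 17 = 11 ✓

x ≡ 79 (mod 306)


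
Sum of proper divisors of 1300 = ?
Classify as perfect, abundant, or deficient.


Proper divisors: 1, 2, 4, 5, 10, 13, 20, 25, 26, 50, 52, 65, 100, 130, 260, 325, 650
Sum = 1 + 2 + 4 + 5 + 10 + 13 + 20 + 25 + 26 + 50 + 52 + 65 + 100 + 130 + 260 + 325 + 650 = 1738
1738 > 1300 → abundant

s(1300) = 1738 (abundant)


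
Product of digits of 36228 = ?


3 × 6 × 2 × 2 × 8 = 576


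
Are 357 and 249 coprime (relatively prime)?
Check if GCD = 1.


Euclidean algorithm:
357 = 1 * 249 + 108
249 = 2 * 108 + 33
108 = 3 * 33 + 9
33 = 3 * 9 + 6
9 = 1 * 6 + 3
6 = 2 * 3 + 0
GCD(357, 249) = 3

No, not coprime (GCD = 3)


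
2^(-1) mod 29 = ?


Use the extended Euclidean algorithm on (29, 2); each row r = 29*s + 2*t:
r=29, s=1, t=0
r=2, s=0, t=1
q=14: r=1, s=1, t=-14   [29*(1) + 2*(-14) = 1]
q=2: r=0, s=-2, t=29   [29*(-2) + 2*(29) = 0]
GCD = 1 with t = -14, so 2*(-14) ≡ 1 (mod 29)
Inverse = -14 mod 29 = 15
Check: 2 * 15 = 30 ≡ 1 (mod 29)

2^(-1) ≡ 15 (mod 29)


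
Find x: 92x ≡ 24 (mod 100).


GCD(92, 100) = 4 divides 24
Divide: 23x ≡ 6 (mod 25)
x ≡ 22 (mod 25)


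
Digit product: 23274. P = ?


2 × 3 × 2 × 7 × 4 = 336


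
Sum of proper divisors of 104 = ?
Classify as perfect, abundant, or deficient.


Proper divisors: 1, 2, 4, 8, 13, 26, 52
Sum = 1 + 2 + 4 + 8 + 13 + 26 + 52 = 106
106 > 104 → abundant

s(104) = 106 (abundant)


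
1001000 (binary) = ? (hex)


1001000 (base 2) = 72 (decimal)
72 (decimal) = 48 (base 16)


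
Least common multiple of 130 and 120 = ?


GCD(130, 120) = 10
LCM = 130*120/10 = 15600/10 = 1560

LCM = 1560


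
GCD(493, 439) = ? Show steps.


493 = 1 * 439 + 54
439 = 8 * 54 + 7
54 = 7 * 7 + 5
7 = 1 * 5 + 2
5 = 2 * 2 + 1
2 = 2 * 1 + 0
GCD = 1


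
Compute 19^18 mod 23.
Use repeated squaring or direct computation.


19^1 mod 23 = 19
19^2 mod 23 = 16
19^3 mod 23 = 5
19^4 mod 23 = 3
19^5 mod 23 = 11
19^6 mod 23 = 2
19^7 mod 23 = 15
19^8 mod 23 = 9
19^9 mod 23 = 10
19^10 mod 23 = 6
19^11 mod 23 = 22
19^12 mod 23 = 4
19^13 mod 23 = 7
19^14 mod 23 = 18
19^15 mod 23 = 20
19^16 mod 23 = 12
19^17 mod 23 = 21
19^18 mod 23 = 8


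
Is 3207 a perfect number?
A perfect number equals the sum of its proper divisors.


Proper divisors of 3207: 1, 3, 1069
Sum = 1 + 3 + 1069 = 1073

No, 3207 is not perfect (1073 ≠ 3207)


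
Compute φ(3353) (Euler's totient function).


3353 = 7 × 479
Prime factors: 7, 479
φ(3353) = 3353 × (1-1/7) × (1-1/479)
= 3353 × 6/7 × 478/479 = 2868

φ(3353) = 2868


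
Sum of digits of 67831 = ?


6 + 7 + 8 + 3 + 1 = 25


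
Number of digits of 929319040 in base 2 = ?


929319040 in base 2 = 110111011001000100100010000000
Number of digits = 30

30 digits (base 2)


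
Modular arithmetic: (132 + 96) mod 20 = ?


132 + 96 = 228
228 mod 20 = 8


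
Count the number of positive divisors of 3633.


3633 = 3^1 × 7^1 × 173^1
d(3633) = (1+1) × (1+1) × (1+1) = 8

8 divisors


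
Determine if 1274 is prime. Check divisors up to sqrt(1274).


1274 / 2 = 637 (exact division)
1274 is NOT prime.

No, 1274 is not prime


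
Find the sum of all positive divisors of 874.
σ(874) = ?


Divisors of 874: 1, 2, 19, 23, 38, 46, 437, 874
Sum = 1 + 2 + 19 + 23 + 38 + 46 + 437 + 874 = 1440

σ(874) = 1440


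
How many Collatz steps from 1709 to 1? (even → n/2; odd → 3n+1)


1709 → 5128 → 2564 → 1282 → 641 → 1924 → 962 → 481 → 1444 → 722 → 361 → 1084 → 542 → 271 → 814 → 407 → 1222 → 611 → 1834 → 917 → 2752 → 1376 → 688 → 344 → 172 → 86 → 43 → 130 → 65 → 196 → 98 → 49 → 148 → 74 → 37 → 112 → 56 → 28 → 14 → 7 → 22 → 11 → 34 → 17 → 52 → 26 → 13 → 40 → 20 → 10 → 5 → 16 → 8 → 4 → 2 → 1
Total steps = 55

55 steps


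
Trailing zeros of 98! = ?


floor(98/5) = 19
floor(98/25) = 3
Total = 22

22 trailing zeros


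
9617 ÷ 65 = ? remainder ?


9617 = 65 * 147 + 62
Check: 9555 + 62 = 9617

q = 147, r = 62


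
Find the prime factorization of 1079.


1079 / 13 = 83
83 / 83 = 1
1079 = 13 × 83


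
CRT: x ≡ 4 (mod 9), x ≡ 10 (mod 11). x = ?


M = 9*11 = 99
M1 = M/9 = 11, M2 = M/11 = 9
M1^(-1) mod 9 = 5, M2^(-1) mod 11 = 5
x = 4*11*5 + 10*9*5 = 670
670 mod 99 = 76
Check: 76 mod 9 = 4 ✓, 76 mod 11 = 10 ✓

x ≡ 76 (mod 99)


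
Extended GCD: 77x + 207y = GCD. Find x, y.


Tabular extended Euclidean (each row: r = 77*s + 207*t):
r=77, s=1, t=0
r=207, s=0, t=1
q=0: r=77, s=1, t=0   [77*(1) + 207*(0) = 77]
q=2: r=53, s=-2, t=1   [77*(-2) + 207*(1) = 53]
q=1: r=24, s=3, t=-1   [77*(3) + 207*(-1) = 24]
q=2: r=5, s=-8, t=3   [77*(-8) + 207*(3) = 5]
q=4: r=4, s=35, t=-13   [77*(35) + 207*(-13) = 4]
q=1: r=1, s=-43, t=16   [77*(-43) + 207*(16) = 1]
q=4: r=0, s=207, t=-77   [77*(207) + 207*(-77) = 0]
GCD = 1; from the row with r=1: x=-43, y=16
Check: 77*(-43) + 207*(16) = -3311 + 3312 = 1

GCD = 1, x = -43, y = 16


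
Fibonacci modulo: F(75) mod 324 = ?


F(k) mod 324 for k=1..75:
1, 1, 2, 3, 5, 8, 13, 21, 34, 55, 89, 144, 233, 53, 286, 15, 301, 316, 293, 285, 254, 215, 145, 36, 181, 217, 74, 291, 41, 8, 49, 57, 106, 163, 269, 108, 53, 161, 214, 51, 265, 316, 257, 249, 182, 107, 289, 72, 37, 109, 146, 255, 77, 8, 85, 93, 178, 271, 125, 72, 197, 269, 142, 87, 229, 316, 221, 213, 110, 323, 109, 108, 217, 1, 218
F(75) mod 324 = 218


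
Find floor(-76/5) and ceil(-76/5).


-76/5 = -15.2000
floor = -16
ceil = -15

floor = -16, ceil = -15


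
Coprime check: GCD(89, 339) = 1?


Euclidean algorithm:
339 = 3 * 89 + 72
89 = 1 * 72 + 17
72 = 4 * 17 + 4
17 = 4 * 4 + 1
4 = 4 * 1 + 0
GCD(89, 339) = 1

Yes, coprime (GCD = 1)


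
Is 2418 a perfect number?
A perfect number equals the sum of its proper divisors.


Proper divisors of 2418: 1, 2, 3, 6, 13, 26, 31, 39, 62, 78, 93, 186, 403, 806, 1209
Sum = 1 + 2 + 3 + 6 + 13 + 26 + 31 + 39 + 62 + 78 + 93 + 186 + 403 + 806 + 1209 = 2958

No, 2418 is not perfect (2958 ≠ 2418)


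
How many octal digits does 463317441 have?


463317441 in base 8 = 3347324701
Number of digits = 10

10 digits (base 8)


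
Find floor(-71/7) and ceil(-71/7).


-71/7 = -10.1429
floor = -11
ceil = -10

floor = -11, ceil = -10


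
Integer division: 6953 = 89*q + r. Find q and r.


6953 = 89 * 78 + 11
Check: 6942 + 11 = 6953

q = 78, r = 11


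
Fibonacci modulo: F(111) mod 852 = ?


F(k) mod 852 for k=1..111:
1, 1, 2, 3, 5, 8, 13, 21, 34, 55, 89, 144, 233, 377, 610, 135, 745, 28, 773, 801, 722, 671, 541, 360, 49, 409, 458, 15, 473, 488, 109, 597, 706, 451, 305, 756, 209, 113, 322, 435, 757, 340, 245, 585, 830, 563, 541, 252, 793, 193, 134, 327, 461, 788, 397, 333, 730, 211, 89, 300, 389, 689, 226, 63, 289, 352, 641, 141, 782, 71, 1, 72, 73, 145, 218, 363, 581, 92, 673, 765, 586, 499, 233, 732, 113, 845, 106, 99, 205, 304, 509, 813, 470, 431, 49, 480, 529, 157, 686, 843, 677, 668, 493, 309, 802, 259, 209, 468, 677, 293, 118
F(111) mod 852 = 118


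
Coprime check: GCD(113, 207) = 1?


Euclidean algorithm:
207 = 1 * 113 + 94
113 = 1 * 94 + 19
94 = 4 * 19 + 18
19 = 1 * 18 + 1
18 = 18 * 1 + 0
GCD(113, 207) = 1

Yes, coprime (GCD = 1)


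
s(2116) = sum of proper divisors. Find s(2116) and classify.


Proper divisors: 1, 2, 4, 23, 46, 92, 529, 1058
Sum = 1 + 2 + 4 + 23 + 46 + 92 + 529 + 1058 = 1755
1755 < 2116 → deficient

s(2116) = 1755 (deficient)


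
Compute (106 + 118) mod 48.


106 + 118 = 224
224 mod 48 = 32


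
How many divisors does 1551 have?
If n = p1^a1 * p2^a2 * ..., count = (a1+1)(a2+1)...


1551 = 3^1 × 11^1 × 47^1
d(1551) = (1+1) × (1+1) × (1+1) = 8

8 divisors


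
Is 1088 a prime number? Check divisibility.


1088 / 2 = 544 (exact division)
1088 is NOT prime.

No, 1088 is not prime


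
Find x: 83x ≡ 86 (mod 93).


GCD(83, 93) = 1, unique solution
a^(-1) mod 93 = 65
x = 65 * 86 mod 93 = 10

x ≡ 10 (mod 93)


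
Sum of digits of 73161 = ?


7 + 3 + 1 + 6 + 1 = 18


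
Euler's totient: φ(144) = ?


144 = 2^4 × 3^2
Prime factors: 2, 3
φ(144) = 144 × (1-1/2) × (1-1/3)
= 144 × 1/2 × 2/3 = 48

φ(144) = 48


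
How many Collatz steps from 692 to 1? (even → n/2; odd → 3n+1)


692 → 346 → 173 → 520 → 260 → 130 → 65 → 196 → 98 → 49 → 148 → 74 → 37 → 112 → 56 → 28 → 14 → 7 → 22 → 11 → 34 → 17 → 52 → 26 → 13 → 40 → 20 → 10 → 5 → 16 → 8 → 4 → 2 → 1
Total steps = 33

33 steps


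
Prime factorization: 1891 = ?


1891 / 31 = 61
61 / 61 = 1
1891 = 31 × 61


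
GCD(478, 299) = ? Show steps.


478 = 1 * 299 + 179
299 = 1 * 179 + 120
179 = 1 * 120 + 59
120 = 2 * 59 + 2
59 = 29 * 2 + 1
2 = 2 * 1 + 0
GCD = 1


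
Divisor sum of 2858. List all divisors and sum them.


Divisors of 2858: 1, 2, 1429, 2858
Sum = 1 + 2 + 1429 + 2858 = 4290

σ(2858) = 4290


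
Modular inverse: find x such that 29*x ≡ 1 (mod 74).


Use the extended Euclidean algorithm on (74, 29); each row r = 74*s + 29*t:
r=74, s=1, t=0
r=29, s=0, t=1
q=2: r=16, s=1, t=-2   [74*(1) + 29*(-2) = 16]
q=1: r=13, s=-1, t=3   [74*(-1) + 29*(3) = 13]
q=1: r=3, s=2, t=-5   [74*(2) + 29*(-5) = 3]
q=4: r=1, s=-9, t=23   [74*(-9) + 29*(23) = 1]
q=3: r=0, s=29, t=-74   [74*(29) + 29*(-74) = 0]
GCD = 1 with t = 23, so 29*(23) ≡ 1 (mod 74)
Inverse = 23 mod 74 = 23
Check: 29 * 23 = 667 ≡ 1 (mod 74)

29^(-1) ≡ 23 (mod 74)


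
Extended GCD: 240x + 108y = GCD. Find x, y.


Tabular extended Euclidean (each row: r = 240*s + 108*t):
r=240, s=1, t=0
r=108, s=0, t=1
q=2: r=24, s=1, t=-2   [240*(1) + 108*(-2) = 24]
q=4: r=12, s=-4, t=9   [240*(-4) + 108*(9) = 12]
q=2: r=0, s=9, t=-20   [240*(9) + 108*(-20) = 0]
GCD = 12; from the row with r=12: x=-4, y=9
Check: 240*(-4) + 108*(9) = -960 + 972 = 12

GCD = 12, x = -4, y = 9


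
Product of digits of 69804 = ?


6 × 9 × 8 × 0 × 4 = 0


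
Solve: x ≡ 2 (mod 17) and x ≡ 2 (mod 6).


M = 17*6 = 102
M1 = M/17 = 6, M2 = M/6 = 17
M1^(-1) mod 17 = 3, M2^(-1) mod 6 = 5
x = 2*6*3 + 2*17*5 = 206
206 mod 102 = 2
Check: 2 mod 17 = 2 ✓, 2 mod 6 = 2 ✓

x ≡ 2 (mod 102)


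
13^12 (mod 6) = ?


13^1 mod 6 = 1
13^2 mod 6 = 1
13^3 mod 6 = 1
13^4 mod 6 = 1
13^5 mod 6 = 1
13^6 mod 6 = 1
13^7 mod 6 = 1
13^8 mod 6 = 1
13^9 mod 6 = 1
13^10 mod 6 = 1
13^11 mod 6 = 1
13^12 mod 6 = 1


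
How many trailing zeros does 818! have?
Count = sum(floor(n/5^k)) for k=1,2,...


floor(818/5) = 163
floor(818/25) = 32
floor(818/125) = 6
floor(818/625) = 1
Total = 202

202 trailing zeros


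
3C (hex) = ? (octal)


3C (base 16) = 60 (decimal)
60 (decimal) = 74 (base 8)


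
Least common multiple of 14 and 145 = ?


GCD(14, 145) = 1
LCM = 14*145/1 = 2030/1 = 2030

LCM = 2030


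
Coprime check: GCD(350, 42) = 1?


Euclidean algorithm:
350 = 8 * 42 + 14
42 = 3 * 14 + 0
GCD(350, 42) = 14

No, not coprime (GCD = 14)


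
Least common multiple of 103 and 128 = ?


GCD(103, 128) = 1
LCM = 103*128/1 = 13184/1 = 13184

LCM = 13184


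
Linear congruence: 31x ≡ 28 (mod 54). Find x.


GCD(31, 54) = 1, unique solution
a^(-1) mod 54 = 7
x = 7 * 28 mod 54 = 34

x ≡ 34 (mod 54)


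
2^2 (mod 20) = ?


2^1 mod 20 = 2
2^2 mod 20 = 4


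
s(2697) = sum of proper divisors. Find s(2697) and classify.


Proper divisors: 1, 3, 29, 31, 87, 93, 899
Sum = 1 + 3 + 29 + 31 + 87 + 93 + 899 = 1143
1143 < 2697 → deficient

s(2697) = 1143 (deficient)


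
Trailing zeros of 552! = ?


floor(552/5) = 110
floor(552/25) = 22
floor(552/125) = 4
Total = 136

136 trailing zeros


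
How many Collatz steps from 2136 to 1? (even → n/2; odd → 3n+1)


2136 → 1068 → 534 → 267 → 802 → 401 → 1204 → 602 → 301 → 904 → 452 → 226 → 113 → 340 → 170 → 85 → 256 → 128 → 64 → 32 → 16 → 8 → 4 → 2 → 1
Total steps = 24

24 steps


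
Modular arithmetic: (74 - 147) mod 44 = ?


74 - 147 = -73
-73 mod 44 = 15


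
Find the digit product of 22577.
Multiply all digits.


2 × 2 × 5 × 7 × 7 = 980


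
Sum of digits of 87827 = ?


8 + 7 + 8 + 2 + 7 = 32


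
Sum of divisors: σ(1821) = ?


Divisors of 1821: 1, 3, 607, 1821
Sum = 1 + 3 + 607 + 1821 = 2432

σ(1821) = 2432


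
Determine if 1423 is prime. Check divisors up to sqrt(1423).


Check divisors up to sqrt(1423) = 37.7227
No divisors found.
1423 is prime.

Yes, 1423 is prime


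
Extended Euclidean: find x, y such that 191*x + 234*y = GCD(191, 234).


Tabular extended Euclidean (each row: r = 191*s + 234*t):
r=191, s=1, t=0
r=234, s=0, t=1
q=0: r=191, s=1, t=0   [191*(1) + 234*(0) = 191]
q=1: r=43, s=-1, t=1   [191*(-1) + 234*(1) = 43]
q=4: r=19, s=5, t=-4   [191*(5) + 234*(-4) = 19]
q=2: r=5, s=-11, t=9   [191*(-11) + 234*(9) = 5]
q=3: r=4, s=38, t=-31   [191*(38) + 234*(-31) = 4]
q=1: r=1, s=-49, t=40   [191*(-49) + 234*(40) = 1]
q=4: r=0, s=234, t=-191   [191*(234) + 234*(-191) = 0]
GCD = 1; from the row with r=1: x=-49, y=40
Check: 191*(-49) + 234*(40) = -9359 + 9360 = 1

GCD = 1, x = -49, y = 40


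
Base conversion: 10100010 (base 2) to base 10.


10100010 (base 2) = 162 (decimal)
162 (decimal) = 162 (base 10)


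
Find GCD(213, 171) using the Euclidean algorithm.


213 = 1 * 171 + 42
171 = 4 * 42 + 3
42 = 14 * 3 + 0
GCD = 3


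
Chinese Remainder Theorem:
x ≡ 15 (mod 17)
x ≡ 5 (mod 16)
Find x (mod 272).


M = 17*16 = 272
M1 = M/17 = 16, M2 = M/16 = 17
M1^(-1) mod 17 = 16, M2^(-1) mod 16 = 1
x = 15*16*16 + 5*17*1 = 3925
3925 mod 272 = 117
Check: 117 mod 17 = 15 ✓, 117 mod 16 = 5 ✓

x ≡ 117 (mod 272)


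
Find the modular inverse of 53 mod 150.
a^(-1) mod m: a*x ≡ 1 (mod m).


Use the extended Euclidean algorithm on (150, 53); each row r = 150*s + 53*t:
r=150, s=1, t=0
r=53, s=0, t=1
q=2: r=44, s=1, t=-2   [150*(1) + 53*(-2) = 44]
q=1: r=9, s=-1, t=3   [150*(-1) + 53*(3) = 9]
q=4: r=8, s=5, t=-14   [150*(5) + 53*(-14) = 8]
q=1: r=1, s=-6, t=17   [150*(-6) + 53*(17) = 1]
q=8: r=0, s=53, t=-150   [150*(53) + 53*(-150) = 0]
GCD = 1 with t = 17, so 53*(17) ≡ 1 (mod 150)
Inverse = 17 mod 150 = 17
Check: 53 * 17 = 901 ≡ 1 (mod 150)

53^(-1) ≡ 17 (mod 150)


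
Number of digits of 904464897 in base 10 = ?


904464897 has 9 digits in base 10
floor(log10(904464897)) + 1 = floor(8.9564) + 1 = 9

9 digits (base 10)


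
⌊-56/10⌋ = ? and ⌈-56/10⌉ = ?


-56/10 = -5.6000
floor = -6
ceil = -5

floor = -6, ceil = -5


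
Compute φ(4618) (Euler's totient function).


4618 = 2 × 2309
Prime factors: 2, 2309
φ(4618) = 4618 × (1-1/2) × (1-1/2309)
= 4618 × 1/2 × 2308/2309 = 2308

φ(4618) = 2308


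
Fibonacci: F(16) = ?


Sequence: 1, 1, 2, 3, 5, 8, 13, 21, 34, 55, 89, 144, 233, 377, 610, 987
F(16) = 987


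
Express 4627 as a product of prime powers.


4627 / 7 = 661
661 / 661 = 1
4627 = 7 × 661


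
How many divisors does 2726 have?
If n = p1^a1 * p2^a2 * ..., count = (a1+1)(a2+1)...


2726 = 2^1 × 29^1 × 47^1
d(2726) = (1+1) × (1+1) × (1+1) = 8

8 divisors


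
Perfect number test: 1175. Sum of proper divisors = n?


Proper divisors of 1175: 1, 5, 25, 47, 235
Sum = 1 + 5 + 25 + 47 + 235 = 313

No, 1175 is not perfect (313 ≠ 1175)


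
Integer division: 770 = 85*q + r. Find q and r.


770 = 85 * 9 + 5
Check: 765 + 5 = 770

q = 9, r = 5


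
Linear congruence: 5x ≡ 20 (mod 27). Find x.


GCD(5, 27) = 1, unique solution
a^(-1) mod 27 = 11
x = 11 * 20 mod 27 = 4

x ≡ 4 (mod 27)


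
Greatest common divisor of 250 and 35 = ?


250 = 7 * 35 + 5
35 = 7 * 5 + 0
GCD = 5


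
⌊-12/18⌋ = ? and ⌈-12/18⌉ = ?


-12/18 = -0.6667
floor = -1
ceil = 0

floor = -1, ceil = 0


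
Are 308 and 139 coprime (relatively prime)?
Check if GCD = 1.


Euclidean algorithm:
308 = 2 * 139 + 30
139 = 4 * 30 + 19
30 = 1 * 19 + 11
19 = 1 * 11 + 8
11 = 1 * 8 + 3
8 = 2 * 3 + 2
3 = 1 * 2 + 1
2 = 2 * 1 + 0
GCD(308, 139) = 1

Yes, coprime (GCD = 1)


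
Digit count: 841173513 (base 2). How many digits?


841173513 in base 2 = 110010001000110100101000001001
Number of digits = 30

30 digits (base 2)


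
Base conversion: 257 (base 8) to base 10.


257 (base 8) = 175 (decimal)
175 (decimal) = 175 (base 10)


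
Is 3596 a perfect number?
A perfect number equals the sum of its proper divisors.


Proper divisors of 3596: 1, 2, 4, 29, 31, 58, 62, 116, 124, 899, 1798
Sum = 1 + 2 + 4 + 29 + 31 + 58 + 62 + 116 + 124 + 899 + 1798 = 3124

No, 3596 is not perfect (3124 ≠ 3596)


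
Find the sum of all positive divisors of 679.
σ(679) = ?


Divisors of 679: 1, 7, 97, 679
Sum = 1 + 7 + 97 + 679 = 784

σ(679) = 784


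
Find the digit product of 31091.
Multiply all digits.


3 × 1 × 0 × 9 × 1 = 0


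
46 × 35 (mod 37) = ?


46 × 35 = 1610
1610 mod 37 = 19


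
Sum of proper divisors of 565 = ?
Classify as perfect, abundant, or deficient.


Proper divisors: 1, 5, 113
Sum = 1 + 5 + 113 = 119
119 < 565 → deficient

s(565) = 119 (deficient)


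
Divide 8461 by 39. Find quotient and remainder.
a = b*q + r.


8461 = 39 * 216 + 37
Check: 8424 + 37 = 8461

q = 216, r = 37


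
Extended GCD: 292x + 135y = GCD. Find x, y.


Tabular extended Euclidean (each row: r = 292*s + 135*t):
r=292, s=1, t=0
r=135, s=0, t=1
q=2: r=22, s=1, t=-2   [292*(1) + 135*(-2) = 22]
q=6: r=3, s=-6, t=13   [292*(-6) + 135*(13) = 3]
q=7: r=1, s=43, t=-93   [292*(43) + 135*(-93) = 1]
q=3: r=0, s=-135, t=292   [292*(-135) + 135*(292) = 0]
GCD = 1; from the row with r=1: x=43, y=-93
Check: 292*(43) + 135*(-93) = 12556 - 12555 = 1

GCD = 1, x = 43, y = -93


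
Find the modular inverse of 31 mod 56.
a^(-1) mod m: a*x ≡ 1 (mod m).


Use the extended Euclidean algorithm on (56, 31); each row r = 56*s + 31*t:
r=56, s=1, t=0
r=31, s=0, t=1
q=1: r=25, s=1, t=-1   [56*(1) + 31*(-1) = 25]
q=1: r=6, s=-1, t=2   [56*(-1) + 31*(2) = 6]
q=4: r=1, s=5, t=-9   [56*(5) + 31*(-9) = 1]
q=6: r=0, s=-31, t=56   [56*(-31) + 31*(56) = 0]
GCD = 1 with t = -9, so 31*(-9) ≡ 1 (mod 56)
Inverse = -9 mod 56 = 47
Check: 31 * 47 = 1457 ≡ 1 (mod 56)

31^(-1) ≡ 47 (mod 56)


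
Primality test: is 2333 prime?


Check divisors up to sqrt(2333) = 48.3011
No divisors found.
2333 is prime.

Yes, 2333 is prime


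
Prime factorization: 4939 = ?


4939 / 11 = 449
449 / 449 = 1
4939 = 11 × 449


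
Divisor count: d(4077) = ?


4077 = 3^3 × 151^1
d(4077) = (3+1) × (1+1) = 8

8 divisors


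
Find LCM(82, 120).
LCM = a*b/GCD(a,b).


GCD(82, 120) = 2
LCM = 82*120/2 = 9840/2 = 4920

LCM = 4920


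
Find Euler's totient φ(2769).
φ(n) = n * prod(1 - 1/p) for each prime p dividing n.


2769 = 3 × 13 × 71
Prime factors: 3, 13, 71
φ(2769) = 2769 × (1-1/3) × (1-1/13) × (1-1/71)
= 2769 × 2/3 × 12/13 × 70/71 = 1680

φ(2769) = 1680


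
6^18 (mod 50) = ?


6^1 mod 50 = 6
6^2 mod 50 = 36
6^3 mod 50 = 16
6^4 mod 50 = 46
6^5 mod 50 = 26
6^6 mod 50 = 6
6^7 mod 50 = 36
6^8 mod 50 = 16
6^9 mod 50 = 46
6^10 mod 50 = 26
6^11 mod 50 = 6
6^12 mod 50 = 36
6^13 mod 50 = 16
6^14 mod 50 = 46
6^15 mod 50 = 26
6^16 mod 50 = 6
6^17 mod 50 = 36
6^18 mod 50 = 16


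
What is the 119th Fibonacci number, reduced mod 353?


F(k) mod 353 for k=1..119:
1, 1, 2, 3, 5, 8, 13, 21, 34, 55, 89, 144, 233, 24, 257, 281, 185, 113, 298, 58, 3, 61, 64, 125, 189, 314, 150, 111, 261, 19, 280, 299, 226, 172, 45, 217, 262, 126, 35, 161, 196, 4, 200, 204, 51, 255, 306, 208, 161, 16, 177, 193, 17, 210, 227, 84, 311, 42, 0, 42, 42, 84, 126, 210, 336, 193, 176, 16, 192, 208, 47, 255, 302, 204, 153, 4, 157, 161, 318, 126, 91, 217, 308, 172, 127, 299, 73, 19, 92, 111, 203, 314, 164, 125, 289, 61, 350, 58, 55, 113, 168, 281, 96, 24, 120, 144, 264, 55, 319, 21, 340, 8, 348, 3, 351, 1, 352, 0, 352
F(119) mod 353 = 352


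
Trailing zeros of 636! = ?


floor(636/5) = 127
floor(636/25) = 25
floor(636/125) = 5
floor(636/625) = 1
Total = 158

158 trailing zeros


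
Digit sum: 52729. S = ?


5 + 2 + 7 + 2 + 9 = 25


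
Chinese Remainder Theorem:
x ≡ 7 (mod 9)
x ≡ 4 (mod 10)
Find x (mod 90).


M = 9*10 = 90
M1 = M/9 = 10, M2 = M/10 = 9
M1^(-1) mod 9 = 1, M2^(-1) mod 10 = 9
x = 7*10*1 + 4*9*9 = 394
394 mod 90 = 34
Check: 34 mod 9 = 7 ✓, 34 mod 10 = 4 ✓

x ≡ 34 (mod 90)


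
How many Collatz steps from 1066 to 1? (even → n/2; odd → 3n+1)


1066 → 533 → 1600 → 800 → 400 → 200 → 100 → 50 → 25 → 76 → 38 → 19 → 58 → 29 → 88 → 44 → 22 → 11 → 34 → 17 → 52 → 26 → 13 → 40 → 20 → 10 → 5 → 16 → 8 → 4 → 2 → 1
Total steps = 31

31 steps


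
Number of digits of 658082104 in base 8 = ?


658082104 in base 8 = 4716304470
Number of digits = 10

10 digits (base 8)


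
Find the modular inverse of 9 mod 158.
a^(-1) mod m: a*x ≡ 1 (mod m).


Use the extended Euclidean algorithm on (158, 9); each row r = 158*s + 9*t:
r=158, s=1, t=0
r=9, s=0, t=1
q=17: r=5, s=1, t=-17   [158*(1) + 9*(-17) = 5]
q=1: r=4, s=-1, t=18   [158*(-1) + 9*(18) = 4]
q=1: r=1, s=2, t=-35   [158*(2) + 9*(-35) = 1]
q=4: r=0, s=-9, t=158   [158*(-9) + 9*(158) = 0]
GCD = 1 with t = -35, so 9*(-35) ≡ 1 (mod 158)
Inverse = -35 mod 158 = 123
Check: 9 * 123 = 1107 ≡ 1 (mod 158)

9^(-1) ≡ 123 (mod 158)


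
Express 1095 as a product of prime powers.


1095 / 3 = 365
365 / 5 = 73
73 / 73 = 1
1095 = 3 × 5 × 73


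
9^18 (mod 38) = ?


9^1 mod 38 = 9
9^2 mod 38 = 5
9^3 mod 38 = 7
9^4 mod 38 = 25
9^5 mod 38 = 35
9^6 mod 38 = 11
9^7 mod 38 = 23
9^8 mod 38 = 17
9^9 mod 38 = 1
9^10 mod 38 = 9
9^11 mod 38 = 5
9^12 mod 38 = 7
9^13 mod 38 = 25
9^14 mod 38 = 35
9^15 mod 38 = 11
9^16 mod 38 = 23
9^17 mod 38 = 17
9^18 mod 38 = 1


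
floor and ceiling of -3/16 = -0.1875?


-3/16 = -0.1875
floor = -1
ceil = 0

floor = -1, ceil = 0


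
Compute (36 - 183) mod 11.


36 - 183 = -147
-147 mod 11 = 7


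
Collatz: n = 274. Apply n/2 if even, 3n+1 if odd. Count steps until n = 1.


274 → 137 → 412 → 206 → 103 → 310 → 155 → 466 → 233 → 700 → 350 → 175 → 526 → 263 → 790 → 395 → 1186 → 593 → 1780 → 890 → 445 → 1336 → 668 → 334 → 167 → 502 → 251 → 754 → 377 → 1132 → 566 → 283 → 850 → 425 → 1276 → 638 → 319 → 958 → 479 → 1438 → 719 → 2158 → 1079 → 3238 → 1619 → 4858 → 2429 → 7288 → 3644 → 1822 → 911 → 2734 → 1367 → 4102 → 2051 → 6154 → 3077 → 9232 → 4616 → 2308 → 1154 → 577 → 1732 → 866 → 433 → 1300 → 650 → 325 → 976 → 488 → 244 → 122 → 61 → 184 → 92 → 46 → 23 → 70 → 35 → 106 → 53 → 160 → 80 → 40 → 20 → 10 → 5 → 16 → 8 → 4 → 2 → 1
Total steps = 91

91 steps


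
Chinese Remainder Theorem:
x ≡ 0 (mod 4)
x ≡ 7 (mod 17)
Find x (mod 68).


M = 4*17 = 68
M1 = M/4 = 17, M2 = M/17 = 4
M1^(-1) mod 4 = 1, M2^(-1) mod 17 = 13
x = 0*17*1 + 7*4*13 = 364
364 mod 68 = 24
Check: 24 mod 4 = 0 ✓, 24 mod 17 = 7 ✓

x ≡ 24 (mod 68)


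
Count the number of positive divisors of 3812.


3812 = 2^2 × 953^1
d(3812) = (2+1) × (1+1) = 6

6 divisors


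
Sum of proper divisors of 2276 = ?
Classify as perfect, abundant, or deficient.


Proper divisors: 1, 2, 4, 569, 1138
Sum = 1 + 2 + 4 + 569 + 1138 = 1714
1714 < 2276 → deficient

s(2276) = 1714 (deficient)


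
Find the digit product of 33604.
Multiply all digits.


3 × 3 × 6 × 0 × 4 = 0


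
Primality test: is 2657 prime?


Check divisors up to sqrt(2657) = 51.5461
No divisors found.
2657 is prime.

Yes, 2657 is prime


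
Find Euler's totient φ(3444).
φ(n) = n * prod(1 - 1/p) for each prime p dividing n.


3444 = 2^2 × 3 × 7 × 41
Prime factors: 2, 3, 7, 41
φ(3444) = 3444 × (1-1/2) × (1-1/3) × (1-1/7) × (1-1/41)
= 3444 × 1/2 × 2/3 × 6/7 × 40/41 = 960

φ(3444) = 960


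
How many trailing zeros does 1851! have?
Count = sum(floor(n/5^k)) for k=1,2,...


floor(1851/5) = 370
floor(1851/25) = 74
floor(1851/125) = 14
floor(1851/625) = 2
Total = 460

460 trailing zeros


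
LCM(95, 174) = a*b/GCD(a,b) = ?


GCD(95, 174) = 1
LCM = 95*174/1 = 16530/1 = 16530

LCM = 16530


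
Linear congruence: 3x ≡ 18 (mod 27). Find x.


GCD(3, 27) = 3 divides 18
Divide: 1x ≡ 6 (mod 9)
x ≡ 6 (mod 9)


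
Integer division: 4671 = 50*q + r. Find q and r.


4671 = 50 * 93 + 21
Check: 4650 + 21 = 4671

q = 93, r = 21


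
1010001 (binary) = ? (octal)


1010001 (base 2) = 81 (decimal)
81 (decimal) = 121 (base 8)


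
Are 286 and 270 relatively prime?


Euclidean algorithm:
286 = 1 * 270 + 16
270 = 16 * 16 + 14
16 = 1 * 14 + 2
14 = 7 * 2 + 0
GCD(286, 270) = 2

No, not coprime (GCD = 2)


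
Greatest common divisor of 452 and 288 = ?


452 = 1 * 288 + 164
288 = 1 * 164 + 124
164 = 1 * 124 + 40
124 = 3 * 40 + 4
40 = 10 * 4 + 0
GCD = 4


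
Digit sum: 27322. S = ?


2 + 7 + 3 + 2 + 2 = 16


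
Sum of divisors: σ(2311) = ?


Divisors of 2311: 1, 2311
Sum = 1 + 2311 = 2312

σ(2311) = 2312


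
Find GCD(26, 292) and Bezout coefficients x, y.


Tabular extended Euclidean (each row: r = 26*s + 292*t):
r=26, s=1, t=0
r=292, s=0, t=1
q=0: r=26, s=1, t=0   [26*(1) + 292*(0) = 26]
q=11: r=6, s=-11, t=1   [26*(-11) + 292*(1) = 6]
q=4: r=2, s=45, t=-4   [26*(45) + 292*(-4) = 2]
q=3: r=0, s=-146, t=13   [26*(-146) + 292*(13) = 0]
GCD = 2; from the row with r=2: x=45, y=-4
Check: 26*(45) + 292*(-4) = 1170 - 1168 = 2

GCD = 2, x = 45, y = -4


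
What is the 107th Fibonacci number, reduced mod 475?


F(k) mod 475 for k=1..107:
1, 1, 2, 3, 5, 8, 13, 21, 34, 55, 89, 144, 233, 377, 135, 37, 172, 209, 381, 115, 21, 136, 157, 293, 450, 268, 243, 36, 279, 315, 119, 434, 78, 37, 115, 152, 267, 419, 211, 155, 366, 46, 412, 458, 395, 378, 298, 201, 24, 225, 249, 474, 248, 247, 20, 267, 287, 79, 366, 445, 336, 306, 167, 473, 165, 163, 328, 16, 344, 360, 229, 114, 343, 457, 325, 307, 157, 464, 146, 135, 281, 416, 222, 163, 385, 73, 458, 56, 39, 95, 134, 229, 363, 117, 5, 122, 127, 249, 376, 150, 51, 201, 252, 453, 230, 208, 438
F(107) mod 475 = 438


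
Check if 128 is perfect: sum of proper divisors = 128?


Proper divisors of 128: 1, 2, 4, 8, 16, 32, 64
Sum = 1 + 2 + 4 + 8 + 16 + 32 + 64 = 127

No, 128 is not perfect (127 ≠ 128)


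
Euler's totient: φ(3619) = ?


3619 = 7 × 11 × 47
Prime factors: 7, 11, 47
φ(3619) = 3619 × (1-1/7) × (1-1/11) × (1-1/47)
= 3619 × 6/7 × 10/11 × 46/47 = 2760

φ(3619) = 2760


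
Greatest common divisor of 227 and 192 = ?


227 = 1 * 192 + 35
192 = 5 * 35 + 17
35 = 2 * 17 + 1
17 = 17 * 1 + 0
GCD = 1


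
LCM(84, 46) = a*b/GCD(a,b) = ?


GCD(84, 46) = 2
LCM = 84*46/2 = 3864/2 = 1932

LCM = 1932


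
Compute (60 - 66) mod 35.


60 - 66 = -6
-6 mod 35 = 29


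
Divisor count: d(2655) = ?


2655 = 3^2 × 5^1 × 59^1
d(2655) = (2+1) × (1+1) × (1+1) = 12

12 divisors


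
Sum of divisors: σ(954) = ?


Divisors of 954: 1, 2, 3, 6, 9, 18, 53, 106, 159, 318, 477, 954
Sum = 1 + 2 + 3 + 6 + 9 + 18 + 53 + 106 + 159 + 318 + 477 + 954 = 2106

σ(954) = 2106


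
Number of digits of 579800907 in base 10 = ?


579800907 has 9 digits in base 10
floor(log10(579800907)) + 1 = floor(8.7633) + 1 = 9

9 digits (base 10)


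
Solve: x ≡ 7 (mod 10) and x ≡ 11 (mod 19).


M = 10*19 = 190
M1 = M/10 = 19, M2 = M/19 = 10
M1^(-1) mod 10 = 9, M2^(-1) mod 19 = 2
x = 7*19*9 + 11*10*2 = 1417
1417 mod 190 = 87
Check: 87 mod 10 = 7 ✓, 87 mod 19 = 11 ✓

x ≡ 87 (mod 190)


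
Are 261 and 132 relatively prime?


Euclidean algorithm:
261 = 1 * 132 + 129
132 = 1 * 129 + 3
129 = 43 * 3 + 0
GCD(261, 132) = 3

No, not coprime (GCD = 3)


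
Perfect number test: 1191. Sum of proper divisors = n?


Proper divisors of 1191: 1, 3, 397
Sum = 1 + 3 + 397 = 401

No, 1191 is not perfect (401 ≠ 1191)


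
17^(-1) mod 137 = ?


Use the extended Euclidean algorithm on (137, 17); each row r = 137*s + 17*t:
r=137, s=1, t=0
r=17, s=0, t=1
q=8: r=1, s=1, t=-8   [137*(1) + 17*(-8) = 1]
q=17: r=0, s=-17, t=137   [137*(-17) + 17*(137) = 0]
GCD = 1 with t = -8, so 17*(-8) ≡ 1 (mod 137)
Inverse = -8 mod 137 = 129
Check: 17 * 129 = 2193 ≡ 1 (mod 137)

17^(-1) ≡ 129 (mod 137)


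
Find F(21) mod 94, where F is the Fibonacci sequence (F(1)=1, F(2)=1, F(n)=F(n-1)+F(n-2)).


F(k) mod 94 for k=1..21:
1, 1, 2, 3, 5, 8, 13, 21, 34, 55, 89, 50, 45, 1, 46, 47, 93, 46, 45, 91, 42
F(21) mod 94 = 42


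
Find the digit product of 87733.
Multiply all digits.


8 × 7 × 7 × 3 × 3 = 3528


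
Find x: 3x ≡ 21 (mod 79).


GCD(3, 79) = 1, unique solution
a^(-1) mod 79 = 53
x = 53 * 21 mod 79 = 7

x ≡ 7 (mod 79)


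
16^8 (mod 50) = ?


16^1 mod 50 = 16
16^2 mod 50 = 6
16^3 mod 50 = 46
16^4 mod 50 = 36
16^5 mod 50 = 26
16^6 mod 50 = 16
16^7 mod 50 = 6
16^8 mod 50 = 46


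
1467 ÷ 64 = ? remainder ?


1467 = 64 * 22 + 59
Check: 1408 + 59 = 1467

q = 22, r = 59
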